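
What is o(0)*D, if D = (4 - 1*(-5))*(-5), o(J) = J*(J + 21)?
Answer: 0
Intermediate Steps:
o(J) = J*(21 + J)
D = -45 (D = (4 + 5)*(-5) = 9*(-5) = -45)
o(0)*D = (0*(21 + 0))*(-45) = (0*21)*(-45) = 0*(-45) = 0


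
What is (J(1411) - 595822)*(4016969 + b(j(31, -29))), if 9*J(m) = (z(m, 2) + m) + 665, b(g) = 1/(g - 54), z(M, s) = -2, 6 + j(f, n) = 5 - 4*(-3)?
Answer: -925886974171784/387 ≈ -2.3925e+12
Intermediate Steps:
j(f, n) = 11 (j(f, n) = -6 + (5 - 4*(-3)) = -6 + (5 + 12) = -6 + 17 = 11)
b(g) = 1/(-54 + g)
J(m) = 221/3 + m/9 (J(m) = ((-2 + m) + 665)/9 = (663 + m)/9 = 221/3 + m/9)
(J(1411) - 595822)*(4016969 + b(j(31, -29))) = ((221/3 + (⅑)*1411) - 595822)*(4016969 + 1/(-54 + 11)) = ((221/3 + 1411/9) - 595822)*(4016969 + 1/(-43)) = (2074/9 - 595822)*(4016969 - 1/43) = -5360324/9*172729666/43 = -925886974171784/387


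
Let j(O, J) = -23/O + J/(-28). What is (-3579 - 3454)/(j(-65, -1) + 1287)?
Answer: -12800060/2343049 ≈ -5.4630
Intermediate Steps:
j(O, J) = -23/O - J/28 (j(O, J) = -23/O + J*(-1/28) = -23/O - J/28)
(-3579 - 3454)/(j(-65, -1) + 1287) = (-3579 - 3454)/((-23/(-65) - 1/28*(-1)) + 1287) = -7033/((-23*(-1/65) + 1/28) + 1287) = -7033/((23/65 + 1/28) + 1287) = -7033/(709/1820 + 1287) = -7033/2343049/1820 = -7033*1820/2343049 = -12800060/2343049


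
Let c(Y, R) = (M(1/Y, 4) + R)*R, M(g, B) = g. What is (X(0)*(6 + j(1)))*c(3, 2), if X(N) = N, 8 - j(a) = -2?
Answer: 0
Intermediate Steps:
j(a) = 10 (j(a) = 8 - 1*(-2) = 8 + 2 = 10)
c(Y, R) = R*(R + 1/Y) (c(Y, R) = (1/Y + R)*R = (R + 1/Y)*R = R*(R + 1/Y))
(X(0)*(6 + j(1)))*c(3, 2) = (0*(6 + 10))*(2² + 2/3) = (0*16)*(4 + 2*(⅓)) = 0*(4 + ⅔) = 0*(14/3) = 0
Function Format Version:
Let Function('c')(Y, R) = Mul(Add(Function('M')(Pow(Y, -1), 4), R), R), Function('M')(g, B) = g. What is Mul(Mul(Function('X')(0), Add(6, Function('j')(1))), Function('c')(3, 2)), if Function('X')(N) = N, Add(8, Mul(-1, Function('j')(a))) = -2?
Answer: 0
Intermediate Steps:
Function('j')(a) = 10 (Function('j')(a) = Add(8, Mul(-1, -2)) = Add(8, 2) = 10)
Function('c')(Y, R) = Mul(R, Add(R, Pow(Y, -1))) (Function('c')(Y, R) = Mul(Add(Pow(Y, -1), R), R) = Mul(Add(R, Pow(Y, -1)), R) = Mul(R, Add(R, Pow(Y, -1))))
Mul(Mul(Function('X')(0), Add(6, Function('j')(1))), Function('c')(3, 2)) = Mul(Mul(0, Add(6, 10)), Add(Pow(2, 2), Mul(2, Pow(3, -1)))) = Mul(Mul(0, 16), Add(4, Mul(2, Rational(1, 3)))) = Mul(0, Add(4, Rational(2, 3))) = Mul(0, Rational(14, 3)) = 0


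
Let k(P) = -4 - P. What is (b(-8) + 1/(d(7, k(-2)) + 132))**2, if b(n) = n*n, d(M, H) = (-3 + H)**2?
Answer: 100982401/24649 ≈ 4096.8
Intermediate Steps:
b(n) = n**2
(b(-8) + 1/(d(7, k(-2)) + 132))**2 = ((-8)**2 + 1/((-3 + (-4 - 1*(-2)))**2 + 132))**2 = (64 + 1/((-3 + (-4 + 2))**2 + 132))**2 = (64 + 1/((-3 - 2)**2 + 132))**2 = (64 + 1/((-5)**2 + 132))**2 = (64 + 1/(25 + 132))**2 = (64 + 1/157)**2 = (10049/157)**2 = 100982401/24649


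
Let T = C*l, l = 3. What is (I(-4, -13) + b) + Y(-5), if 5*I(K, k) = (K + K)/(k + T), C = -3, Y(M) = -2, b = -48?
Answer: -2746/55 ≈ -49.927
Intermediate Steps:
T = -9 (T = -3*3 = -9)
I(K, k) = 2*K/(5*(-9 + k)) (I(K, k) = ((K + K)/(k - 9))/5 = ((2*K)/(-9 + k))/5 = (2*K/(-9 + k))/5 = 2*K/(5*(-9 + k)))
(I(-4, -13) + b) + Y(-5) = ((⅖)*(-4)/(-9 - 13) - 48) - 2 = ((⅖)*(-4)/(-22) - 48) - 2 = ((⅖)*(-4)*(-1/22) - 48) - 2 = (4/55 - 48) - 2 = -2636/55 - 2 = -2746/55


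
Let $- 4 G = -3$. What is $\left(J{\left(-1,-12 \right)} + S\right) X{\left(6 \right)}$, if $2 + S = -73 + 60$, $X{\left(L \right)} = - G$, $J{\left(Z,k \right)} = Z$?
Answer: $12$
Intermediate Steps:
$G = \frac{3}{4}$ ($G = \left(- \frac{1}{4}\right) \left(-3\right) = \frac{3}{4} \approx 0.75$)
$X{\left(L \right)} = - \frac{3}{4}$ ($X{\left(L \right)} = \left(-1\right) \frac{3}{4} = - \frac{3}{4}$)
$S = -15$ ($S = -2 + \left(-73 + 60\right) = -2 - 13 = -15$)
$\left(J{\left(-1,-12 \right)} + S\right) X{\left(6 \right)} = \left(-1 - 15\right) \left(- \frac{3}{4}\right) = \left(-16\right) \left(- \frac{3}{4}\right) = 12$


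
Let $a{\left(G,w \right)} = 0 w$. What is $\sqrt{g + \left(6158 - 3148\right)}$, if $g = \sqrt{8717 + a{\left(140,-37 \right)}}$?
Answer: $\sqrt{3010 + \sqrt{8717}} \approx 55.708$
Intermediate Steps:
$a{\left(G,w \right)} = 0$
$g = \sqrt{8717}$ ($g = \sqrt{8717 + 0} = \sqrt{8717} \approx 93.365$)
$\sqrt{g + \left(6158 - 3148\right)} = \sqrt{\sqrt{8717} + \left(6158 - 3148\right)} = \sqrt{\sqrt{8717} + 3010} = \sqrt{3010 + \sqrt{8717}}$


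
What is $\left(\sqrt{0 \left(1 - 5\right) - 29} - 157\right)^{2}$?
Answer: $\left(157 - i \sqrt{29}\right)^{2} \approx 24620.0 - 1690.9 i$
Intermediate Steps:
$\left(\sqrt{0 \left(1 - 5\right) - 29} - 157\right)^{2} = \left(\sqrt{0 \left(-4\right) - 29} - 157\right)^{2} = \left(\sqrt{0 - 29} - 157\right)^{2} = \left(\sqrt{-29} - 157\right)^{2} = \left(i \sqrt{29} - 157\right)^{2} = \left(-157 + i \sqrt{29}\right)^{2}$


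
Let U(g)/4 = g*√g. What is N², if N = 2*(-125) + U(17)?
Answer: 141108 - 34000*√17 ≈ 922.41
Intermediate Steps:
U(g) = 4*g^(3/2) (U(g) = 4*(g*√g) = 4*g^(3/2))
N = -250 + 68*√17 (N = 2*(-125) + 4*17^(3/2) = -250 + 4*(17*√17) = -250 + 68*√17 ≈ 30.371)
N² = (-250 + 68*√17)²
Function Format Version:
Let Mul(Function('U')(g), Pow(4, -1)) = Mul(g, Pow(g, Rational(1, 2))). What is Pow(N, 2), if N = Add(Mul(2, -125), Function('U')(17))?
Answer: Add(141108, Mul(-34000, Pow(17, Rational(1, 2)))) ≈ 922.41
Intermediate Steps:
Function('U')(g) = Mul(4, Pow(g, Rational(3, 2))) (Function('U')(g) = Mul(4, Mul(g, Pow(g, Rational(1, 2)))) = Mul(4, Pow(g, Rational(3, 2))))
N = Add(-250, Mul(68, Pow(17, Rational(1, 2)))) (N = Add(Mul(2, -125), Mul(4, Pow(17, Rational(3, 2)))) = Add(-250, Mul(4, Mul(17, Pow(17, Rational(1, 2))))) = Add(-250, Mul(68, Pow(17, Rational(1, 2)))) ≈ 30.371)
Pow(N, 2) = Pow(Add(-250, Mul(68, Pow(17, Rational(1, 2)))), 2)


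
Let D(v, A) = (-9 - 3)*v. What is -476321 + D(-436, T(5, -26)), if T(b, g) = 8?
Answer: -471089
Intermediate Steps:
D(v, A) = -12*v
-476321 + D(-436, T(5, -26)) = -476321 - 12*(-436) = -476321 + 5232 = -471089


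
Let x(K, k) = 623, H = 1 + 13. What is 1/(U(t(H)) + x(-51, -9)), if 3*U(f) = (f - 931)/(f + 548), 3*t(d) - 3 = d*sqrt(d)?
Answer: 892965849/555812685977 - 10962*sqrt(14)/555812685977 ≈ 0.0016065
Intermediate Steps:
H = 14
t(d) = 1 + d**(3/2)/3 (t(d) = 1 + (d*sqrt(d))/3 = 1 + d**(3/2)/3)
U(f) = (-931 + f)/(3*(548 + f)) (U(f) = ((f - 931)/(f + 548))/3 = ((-931 + f)/(548 + f))/3 = (-931 + f)/(3*(548 + f)))
1/(U(t(H)) + x(-51, -9)) = 1/((-931 + (1 + 14**(3/2)/3))/(3*(548 + (1 + 14**(3/2)/3))) + 623) = 1/((-931 + (1 + (14*sqrt(14))/3))/(3*(548 + (1 + (14*sqrt(14))/3))) + 623) = 1/((-931 + (1 + 14*sqrt(14)/3))/(3*(548 + (1 + 14*sqrt(14)/3))) + 623) = 1/((-930 + 14*sqrt(14)/3)/(3*(549 + 14*sqrt(14)/3)) + 623) = 1/(623 + (-930 + 14*sqrt(14)/3)/(3*(549 + 14*sqrt(14)/3)))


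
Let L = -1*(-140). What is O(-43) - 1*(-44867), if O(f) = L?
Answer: 45007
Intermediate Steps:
L = 140
O(f) = 140
O(-43) - 1*(-44867) = 140 - 1*(-44867) = 140 + 44867 = 45007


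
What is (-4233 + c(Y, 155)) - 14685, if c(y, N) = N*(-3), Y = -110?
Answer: -19383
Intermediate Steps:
c(y, N) = -3*N
(-4233 + c(Y, 155)) - 14685 = (-4233 - 3*155) - 14685 = (-4233 - 465) - 14685 = -4698 - 14685 = -19383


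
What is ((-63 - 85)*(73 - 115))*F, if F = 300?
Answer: 1864800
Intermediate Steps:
((-63 - 85)*(73 - 115))*F = ((-63 - 85)*(73 - 115))*300 = -148*(-42)*300 = 6216*300 = 1864800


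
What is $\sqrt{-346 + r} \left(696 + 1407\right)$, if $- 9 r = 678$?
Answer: $2804 i \sqrt{237} \approx 43167.0 i$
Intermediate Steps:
$r = - \frac{226}{3}$ ($r = \left(- \frac{1}{9}\right) 678 = - \frac{226}{3} \approx -75.333$)
$\sqrt{-346 + r} \left(696 + 1407\right) = \sqrt{-346 - \frac{226}{3}} \left(696 + 1407\right) = \sqrt{- \frac{1264}{3}} \cdot 2103 = \frac{4 i \sqrt{237}}{3} \cdot 2103 = 2804 i \sqrt{237}$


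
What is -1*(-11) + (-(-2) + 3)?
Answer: 16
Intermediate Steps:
-1*(-11) + (-(-2) + 3) = 11 + (-2*(-1) + 3) = 11 + (2 + 3) = 11 + 5 = 16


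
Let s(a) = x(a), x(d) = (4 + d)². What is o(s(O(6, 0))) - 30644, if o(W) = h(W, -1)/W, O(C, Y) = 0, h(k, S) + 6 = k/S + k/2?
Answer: -245159/8 ≈ -30645.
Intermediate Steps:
h(k, S) = -6 + k/2 + k/S (h(k, S) = -6 + (k/S + k/2) = -6 + (k/2 + k/S) = -6 + k/2 + k/S)
s(a) = (4 + a)²
o(W) = (-6 - W/2)/W (o(W) = (-6 + W/2 + W/(-1))/W = (-6 + W/2 + W*(-1))/W = (-6 + W/2 - W)/W = (-6 - W/2)/W)
o(s(O(6, 0))) - 30644 = (-12 - (4 + 0)²)/(2*((4 + 0)²)) - 30644 = (-12 - 1*4²)/(2*(4²)) - 30644 = (½)*(-12 - 1*16)/16 - 30644 = (½)*(1/16)*(-12 - 16) - 30644 = (½)*(1/16)*(-28) - 30644 = -7/8 - 30644 = -245159/8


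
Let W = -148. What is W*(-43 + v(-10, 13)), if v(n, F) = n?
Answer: 7844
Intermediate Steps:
W*(-43 + v(-10, 13)) = -148*(-43 - 10) = -148*(-53) = 7844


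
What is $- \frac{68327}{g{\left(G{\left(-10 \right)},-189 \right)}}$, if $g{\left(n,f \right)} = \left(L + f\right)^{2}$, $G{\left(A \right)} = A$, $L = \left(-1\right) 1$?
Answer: $- \frac{68327}{36100} \approx -1.8927$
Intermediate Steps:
$L = -1$
$g{\left(n,f \right)} = \left(-1 + f\right)^{2}$
$- \frac{68327}{g{\left(G{\left(-10 \right)},-189 \right)}} = - \frac{68327}{\left(-1 - 189\right)^{2}} = - \frac{68327}{\left(-190\right)^{2}} = - \frac{68327}{36100}$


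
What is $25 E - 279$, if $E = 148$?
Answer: $3421$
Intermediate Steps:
$25 E - 279 = 25 \cdot 148 - 279 = 3700 - 279 = 3421$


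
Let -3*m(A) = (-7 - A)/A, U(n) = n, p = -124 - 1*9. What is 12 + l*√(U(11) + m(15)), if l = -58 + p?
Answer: 12 - 191*√2585/15 ≈ -635.40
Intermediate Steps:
p = -133 (p = -124 - 9 = -133)
m(A) = -(-7 - A)/(3*A)
l = -191 (l = -58 - 133 = -191)
12 + l*√(U(11) + m(15)) = 12 - 191*√(11 + (⅓)*(7 + 15)/15) = 12 - 191*√(11 + (⅓)*(1/15)*22) = 12 - 191*√(11 + 22/45) = 12 - 191*√2585/15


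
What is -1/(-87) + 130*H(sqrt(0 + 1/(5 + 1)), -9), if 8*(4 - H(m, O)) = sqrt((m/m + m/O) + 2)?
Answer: 45241/87 - 65*sqrt(972 - 6*sqrt(6))/72 ≈ 492.08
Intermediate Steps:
H(m, O) = 4 - sqrt(3 + m/O)/8 (H(m, O) = 4 - sqrt((m/m + m/O) + 2)/8 = 4 - sqrt((1 + m/O) + 2)/8 = 4 - sqrt(3 + m/O)/8)
-1/(-87) + 130*H(sqrt(0 + 1/(5 + 1)), -9) = -1/(-87) + 130*(4 - sqrt(3 + sqrt(0 + 1/(5 + 1))/(-9))/8) = -1*(-1/87) + 130*(4 - sqrt(3 + sqrt(0 + 1/6)*(-1/9))/8) = 1/87 + 130*(4 - sqrt(3 + sqrt(0 + 1/6)*(-1/9))/8) = 1/87 + 130*(4 - sqrt(3 + sqrt(1/6)*(-1/9))/8) = 1/87 + 130*(4 - sqrt(3 + (sqrt(6)/6)*(-1/9))/8) = 1/87 + 130*(4 - sqrt(3 - sqrt(6)/54)/8) = 1/87 + (520 - 65*sqrt(3 - sqrt(6)/54)/4) = 45241/87 - 65*sqrt(3 - sqrt(6)/54)/4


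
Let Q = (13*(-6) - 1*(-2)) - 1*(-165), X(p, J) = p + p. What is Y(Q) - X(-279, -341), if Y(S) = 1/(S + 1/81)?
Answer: 4023261/7210 ≈ 558.01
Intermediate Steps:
X(p, J) = 2*p
Q = 89 (Q = (-78 + 2) + 165 = -76 + 165 = 89)
Y(S) = 1/(1/81 + S) (Y(S) = 1/(S + 1/81) = 1/(1/81 + S))
Y(Q) - X(-279, -341) = 81/(1 + 81*89) - 2*(-279) = 81/(1 + 7209) - 1*(-558) = 81/7210 + 558 = 4023261/7210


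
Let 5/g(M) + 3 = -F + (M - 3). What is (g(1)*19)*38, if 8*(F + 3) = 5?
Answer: -28880/21 ≈ -1375.2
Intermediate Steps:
F = -19/8 (F = -3 + (⅛)*5 = -3 + 5/8 = -19/8 ≈ -2.3750)
g(M) = 5/(-29/8 + M) (g(M) = 5/(-3 + (-1*(-19/8) + (M - 3))) = 5/(-3 + (19/8 + (-3 + M))) = 5/(-3 + (-5/8 + M)) = 5/(-29/8 + M))
(g(1)*19)*38 = ((40/(-29 + 8*1))*19)*38 = ((40/(-29 + 8))*19)*38 = ((40/(-21))*19)*38 = ((40*(-1/21))*19)*38 = -40/21*19*38 = -760/21*38 = -28880/21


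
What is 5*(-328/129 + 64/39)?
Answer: -2520/559 ≈ -4.5080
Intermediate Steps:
5*(-328/129 + 64/39) = 5*(-504/559) = -2520/559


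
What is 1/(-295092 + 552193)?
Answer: 1/257101 ≈ 3.8895e-6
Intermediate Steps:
1/(-295092 + 552193) = 1/257101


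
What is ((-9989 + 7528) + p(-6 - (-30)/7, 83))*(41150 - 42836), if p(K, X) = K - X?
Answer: 30044520/7 ≈ 4.2921e+6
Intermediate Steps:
((-9989 + 7528) + p(-6 - (-30)/7, 83))*(41150 - 42836) = ((-9989 + 7528) + ((-6 - (-30)/7) - 1*83))*(41150 - 42836) = (-2461 + ((-6 - (-30)/7) - 83))*(-1686) = (-2461 + ((-6 - 6*(-5/7)) - 83))*(-1686) = (-2461 + ((-6 + 30/7) - 83))*(-1686) = (-2461 + (-12/7 - 83))*(-1686) = (-2461 - 593/7)*(-1686) = -17820/7*(-1686) = 30044520/7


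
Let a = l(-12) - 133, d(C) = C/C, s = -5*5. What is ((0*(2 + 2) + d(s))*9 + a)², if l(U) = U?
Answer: 18496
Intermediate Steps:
s = -25
d(C) = 1
a = -145 (a = -12 - 133 = -145)
((0*(2 + 2) + d(s))*9 + a)² = ((0*(2 + 2) + 1)*9 - 145)² = ((0*4 + 1)*9 - 145)² = ((0 + 1)*9 - 145)² = (1*9 - 145)² = (9 - 145)² = (-136)² = 18496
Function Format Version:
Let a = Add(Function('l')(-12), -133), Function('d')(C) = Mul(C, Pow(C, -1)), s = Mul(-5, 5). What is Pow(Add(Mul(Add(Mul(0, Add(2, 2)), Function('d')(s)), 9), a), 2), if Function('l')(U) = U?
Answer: 18496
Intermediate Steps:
s = -25
Function('d')(C) = 1
a = -145 (a = Add(-12, -133) = -145)
Pow(Add(Mul(Add(Mul(0, Add(2, 2)), Function('d')(s)), 9), a), 2) = Pow(Add(Mul(Add(Mul(0, Add(2, 2)), 1), 9), -145), 2) = Pow(Add(Mul(Add(Mul(0, 4), 1), 9), -145), 2) = Pow(Add(Mul(Add(0, 1), 9), -145), 2) = Pow(Add(Mul(1, 9), -145), 2) = Pow(Add(9, -145), 2) = Pow(-136, 2) = 18496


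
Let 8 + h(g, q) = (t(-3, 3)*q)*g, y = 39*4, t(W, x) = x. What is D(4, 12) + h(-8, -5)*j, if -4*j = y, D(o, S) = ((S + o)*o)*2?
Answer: -4240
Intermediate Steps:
D(o, S) = 2*o*(S + o) (D(o, S) = (o*(S + o))*2 = 2*o*(S + o))
y = 156
h(g, q) = -8 + 3*g*q (h(g, q) = -8 + (3*q)*g = -8 + 3*g*q)
j = -39 (j = -1/4*156 = -39)
D(4, 12) + h(-8, -5)*j = 2*4*(12 + 4) + (-8 + 3*(-8)*(-5))*(-39) = 2*4*16 + (-8 + 120)*(-39) = 128 + 112*(-39) = 128 - 4368 = -4240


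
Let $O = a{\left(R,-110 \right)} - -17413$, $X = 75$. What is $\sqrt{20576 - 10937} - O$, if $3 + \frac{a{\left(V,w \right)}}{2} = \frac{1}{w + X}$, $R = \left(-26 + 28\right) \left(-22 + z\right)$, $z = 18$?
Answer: $- \frac{609243}{35} + 9 \sqrt{119} \approx -17309.0$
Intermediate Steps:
$R = -8$ ($R = \left(-26 + 28\right) \left(-22 + 18\right) = 2 \left(-4\right) = -8$)
$a{\left(V,w \right)} = -6 + \frac{2}{75 + w}$ ($a{\left(V,w \right)} = -6 + \frac{2}{w + 75} = -6 + \frac{2}{75 + w}$)
$O = \frac{609243}{35}$ ($O = \frac{2 \left(-224 - -330\right)}{75 - 110} - -17413 = \frac{2 \left(-224 + 330\right)}{-35} + 17413 = 2 \left(- \frac{1}{35}\right) 106 + 17413 = - \frac{212}{35} + 17413 = \frac{609243}{35} \approx 17407.0$)
$\sqrt{20576 - 10937} - O = \sqrt{20576 - 10937} - \frac{609243}{35} = \sqrt{9639} - \frac{609243}{35} = 9 \sqrt{119} - \frac{609243}{35} = - \frac{609243}{35} + 9 \sqrt{119}$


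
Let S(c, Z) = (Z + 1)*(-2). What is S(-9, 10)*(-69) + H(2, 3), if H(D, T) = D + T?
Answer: 1523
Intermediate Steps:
S(c, Z) = -2 - 2*Z (S(c, Z) = (1 + Z)*(-2) = -2 - 2*Z)
S(-9, 10)*(-69) + H(2, 3) = (-2 - 2*10)*(-69) + (2 + 3) = (-2 - 20)*(-69) + 5 = -22*(-69) + 5 = 1518 + 5 = 1523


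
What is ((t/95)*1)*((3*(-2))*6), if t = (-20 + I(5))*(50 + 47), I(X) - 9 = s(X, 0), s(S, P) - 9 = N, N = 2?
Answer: 0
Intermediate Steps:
s(S, P) = 11 (s(S, P) = 9 + 2 = 11)
I(X) = 20 (I(X) = 9 + 11 = 20)
t = 0 (t = (-20 + 20)*(50 + 47) = 0*97 = 0)
((t/95)*1)*((3*(-2))*6) = ((0/95)*1)*((3*(-2))*6) = ((0*(1/95))*1)*(-6*6) = (0*1)*(-36) = 0*(-36) = 0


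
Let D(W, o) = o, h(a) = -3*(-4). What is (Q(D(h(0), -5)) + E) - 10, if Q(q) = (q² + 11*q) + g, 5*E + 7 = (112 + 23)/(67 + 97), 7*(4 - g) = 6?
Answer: -218651/5740 ≈ -38.093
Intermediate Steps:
g = 22/7 (g = 4 - ⅐*6 = 4 - 6/7 = 22/7 ≈ 3.1429)
h(a) = 12
E = -1013/820 (E = -7/5 + ((112 + 23)/(67 + 97))/5 = -7/5 + (135/164)/5 = -7/5 + (135*(1/164))/5 = -7/5 + (⅕)*(135/164) = -7/5 + 27/164 = -1013/820 ≈ -1.2354)
Q(q) = 22/7 + q² + 11*q (Q(q) = (q² + 11*q) + 22/7 = 22/7 + q² + 11*q)
(Q(D(h(0), -5)) + E) - 10 = ((22/7 + (-5)² + 11*(-5)) - 1013/820) - 10 = ((22/7 + 25 - 55) - 1013/820) - 10 = (-188/7 - 1013/820) - 10 = -161251/5740 - 10 = -218651/5740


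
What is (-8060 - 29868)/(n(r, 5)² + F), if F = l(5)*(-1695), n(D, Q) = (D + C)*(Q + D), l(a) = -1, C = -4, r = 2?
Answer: -37928/1891 ≈ -20.057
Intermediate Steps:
n(D, Q) = (-4 + D)*(D + Q) (n(D, Q) = (D - 4)*(Q + D) = (-4 + D)*(D + Q))
F = 1695 (F = -1*(-1695) = 1695)
(-8060 - 29868)/(n(r, 5)² + F) = (-8060 - 29868)/((2² - 4*2 - 4*5 + 2*5)² + 1695) = -37928/((4 - 8 - 20 + 10)² + 1695) = -37928/((-14)² + 1695) = -37928/(196 + 1695) = -37928/1891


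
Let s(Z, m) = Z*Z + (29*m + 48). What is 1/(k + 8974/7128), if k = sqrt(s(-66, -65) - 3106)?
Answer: 15991668/7476263521 - 12702096*I*sqrt(587)/7476263521 ≈ 0.002139 - 0.041163*I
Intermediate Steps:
s(Z, m) = 48 + Z**2 + 29*m (s(Z, m) = Z**2 + (48 + 29*m) = 48 + Z**2 + 29*m)
k = I*sqrt(587) (k = sqrt((48 + (-66)**2 + 29*(-65)) - 3106) = sqrt((48 + 4356 - 1885) - 3106) = sqrt(2519 - 3106) = sqrt(-587) = I*sqrt(587) ≈ 24.228*I)
1/(k + 8974/7128) = 1/(I*sqrt(587) + 8974/7128) = 1/(I*sqrt(587) + 8974*(1/7128)) = 1/(I*sqrt(587) + 4487/3564) = 1/(4487/3564 + I*sqrt(587))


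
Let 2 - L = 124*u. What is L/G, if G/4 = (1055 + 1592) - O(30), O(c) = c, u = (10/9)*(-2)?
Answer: 1249/47106 ≈ 0.026515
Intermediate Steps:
u = -20/9 (u = (10*(⅑))*(-2) = (10/9)*(-2) = -20/9 ≈ -2.2222)
L = 2498/9 (L = 2 - 124*(-20)/9 = 2 - 1*(-2480/9) = 2 + 2480/9 = 2498/9 ≈ 277.56)
G = 10468 (G = 4*((1055 + 1592) - 1*30) = 4*(2647 - 30) = 4*2617 = 10468)
L/G = (2498/9)/10468 = (2498/9)*(1/10468) = 1249/47106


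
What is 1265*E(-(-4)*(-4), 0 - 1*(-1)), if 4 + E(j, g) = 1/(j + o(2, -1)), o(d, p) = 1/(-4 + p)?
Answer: -416185/81 ≈ -5138.1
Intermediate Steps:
E(j, g) = -4 + 1/(-⅕ + j) (E(j, g) = -4 + 1/(j + 1/(-4 - 1)) = -4 + 1/(j + 1/(-5)) = -4 + 1/(j - ⅕) = -4 + 1/(-⅕ + j))
1265*E(-(-4)*(-4), 0 - 1*(-1)) = 1265*((9 - (-20)*(-4*(-4)))/(-1 + 5*(-(-4)*(-4)))) = 1265*((9 - (-20)*16)/(-1 + 5*(-1*16))) = 1265*((9 - 20*(-16))/(-1 + 5*(-16))) = 1265*((9 + 320)/(-1 - 80)) = 1265*(329/(-81)) = 1265*(-1/81*329) = 1265*(-329/81) = -416185/81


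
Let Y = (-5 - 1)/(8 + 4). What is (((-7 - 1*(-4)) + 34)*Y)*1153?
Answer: -35743/2 ≈ -17872.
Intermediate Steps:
Y = -½ (Y = -6/12 = -6*1/12 = -½ ≈ -0.50000)
(((-7 - 1*(-4)) + 34)*Y)*1153 = (((-7 - 1*(-4)) + 34)*(-½))*1153 = (((-7 + 4) + 34)*(-½))*1153 = ((-3 + 34)*(-½))*1153 = (31*(-½))*1153 = -31/2*1153 = -35743/2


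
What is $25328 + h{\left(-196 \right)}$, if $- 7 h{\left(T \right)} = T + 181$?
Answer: $\frac{177311}{7} \approx 25330.0$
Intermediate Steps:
$h{\left(T \right)} = - \frac{181}{7} - \frac{T}{7}$ ($h{\left(T \right)} = - \frac{T + 181}{7} = - \frac{181 + T}{7} = - \frac{181}{7} - \frac{T}{7}$)
$25328 + h{\left(-196 \right)} = 25328 - - \frac{15}{7} = 25328 + \left(- \frac{181}{7} + 28\right) = 25328 + \frac{15}{7} = \frac{177311}{7}$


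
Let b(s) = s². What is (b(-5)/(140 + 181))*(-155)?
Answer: -3875/321 ≈ -12.072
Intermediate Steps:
(b(-5)/(140 + 181))*(-155) = ((-5)²/(140 + 181))*(-155) = (25/321)*(-155) = -3875/321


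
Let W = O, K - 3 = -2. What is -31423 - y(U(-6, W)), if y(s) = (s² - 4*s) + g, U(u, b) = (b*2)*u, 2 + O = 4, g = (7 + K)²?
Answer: -32159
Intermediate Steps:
K = 1 (K = 3 - 2 = 1)
g = 64 (g = (7 + 1)² = 8² = 64)
O = 2 (O = -2 + 4 = 2)
W = 2
U(u, b) = 2*b*u (U(u, b) = (2*b)*u = 2*b*u)
y(s) = 64 + s² - 4*s (y(s) = (s² - 4*s) + 64 = 64 + s² - 4*s)
-31423 - y(U(-6, W)) = -31423 - (64 + (2*2*(-6))² - 8*2*(-6)) = -31423 - (64 + (-24)² - 4*(-24)) = -31423 - (64 + 576 + 96) = -31423 - 1*736 = -31423 - 736 = -32159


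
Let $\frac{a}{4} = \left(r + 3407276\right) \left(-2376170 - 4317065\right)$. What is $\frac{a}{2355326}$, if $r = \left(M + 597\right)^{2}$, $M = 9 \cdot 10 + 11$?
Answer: $- \frac{52133339685600}{1177663} \approx -4.4268 \cdot 10^{7}$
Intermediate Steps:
$M = 101$ ($M = 90 + 11 = 101$)
$r = 487204$ ($r = \left(101 + 597\right)^{2} = 698^{2} = 487204$)
$a = -104266679371200$ ($a = 4 \left(487204 + 3407276\right) \left(-2376170 - 4317065\right) = 4 \cdot 3894480 \left(-6693235\right) = 4 \left(-26066669842800\right) = -104266679371200$)
$\frac{a}{2355326} = - \frac{104266679371200}{2355326} = \left(-104266679371200\right) \frac{1}{2355326} = - \frac{52133339685600}{1177663}$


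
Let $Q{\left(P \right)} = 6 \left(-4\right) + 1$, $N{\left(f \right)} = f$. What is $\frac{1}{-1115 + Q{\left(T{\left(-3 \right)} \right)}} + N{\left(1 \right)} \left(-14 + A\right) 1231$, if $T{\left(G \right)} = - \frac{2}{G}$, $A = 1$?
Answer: $- \frac{18211415}{1138} \approx -16003.0$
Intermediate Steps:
$Q{\left(P \right)} = -23$ ($Q{\left(P \right)} = -24 + 1 = -23$)
$\frac{1}{-1115 + Q{\left(T{\left(-3 \right)} \right)}} + N{\left(1 \right)} \left(-14 + A\right) 1231 = \frac{1}{-1115 - 23} + 1 \left(-14 + 1\right) 1231 = \frac{1}{-1138} + 1 \left(-13\right) 1231 = - \frac{1}{1138} - 16003 = - \frac{18211415}{1138}$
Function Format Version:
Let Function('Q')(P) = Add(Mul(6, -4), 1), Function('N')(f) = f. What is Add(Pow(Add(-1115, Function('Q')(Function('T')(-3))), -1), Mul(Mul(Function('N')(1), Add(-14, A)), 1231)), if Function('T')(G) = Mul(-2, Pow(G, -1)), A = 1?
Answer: Rational(-18211415, 1138) ≈ -16003.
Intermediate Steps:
Function('Q')(P) = -23 (Function('Q')(P) = Add(-24, 1) = -23)
Add(Pow(Add(-1115, Function('Q')(Function('T')(-3))), -1), Mul(Mul(Function('N')(1), Add(-14, A)), 1231)) = Add(Pow(Add(-1115, -23), -1), Mul(Mul(1, Add(-14, 1)), 1231)) = Add(Pow(-1138, -1), Mul(Mul(1, -13), 1231)) = Add(Rational(-1, 1138), Mul(-13, 1231)) = Add(Rational(-1, 1138), -16003) = Rational(-18211415, 1138)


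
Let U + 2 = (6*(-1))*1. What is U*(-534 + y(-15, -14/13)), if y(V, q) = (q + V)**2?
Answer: 372520/169 ≈ 2204.3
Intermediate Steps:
y(V, q) = (V + q)**2
U = -8 (U = -2 + (6*(-1))*1 = -2 - 6*1 = -2 - 6 = -8)
U*(-534 + y(-15, -14/13)) = -8*(-534 + (-15 - 14/13)**2) = -8*(-534 + (-209/13)**2) = -8*(-534 + 43681/169) = -8*(-46565/169) = 372520/169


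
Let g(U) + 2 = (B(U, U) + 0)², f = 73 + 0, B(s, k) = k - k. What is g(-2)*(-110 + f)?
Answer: 74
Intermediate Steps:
B(s, k) = 0
f = 73
g(U) = -2 (g(U) = -2 + (0 + 0)² = -2 + 0² = -2 + 0 = -2)
g(-2)*(-110 + f) = -2*(-110 + 73) = -2*(-37) = 74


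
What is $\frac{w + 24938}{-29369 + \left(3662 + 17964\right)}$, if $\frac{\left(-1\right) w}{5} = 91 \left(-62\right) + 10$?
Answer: $- \frac{53098}{7743} \approx -6.8576$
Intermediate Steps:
$w = 28160$ ($w = - 5 \left(91 \left(-62\right) + 10\right) = - 5 \left(-5642 + 10\right) = \left(-5\right) \left(-5632\right) = 28160$)
$\frac{w + 24938}{-29369 + \left(3662 + 17964\right)} = \frac{28160 + 24938}{-29369 + \left(3662 + 17964\right)} = \frac{53098}{-29369 + 21626} = \frac{53098}{-7743} = 53098 \left(- \frac{1}{7743}\right) = - \frac{53098}{7743}$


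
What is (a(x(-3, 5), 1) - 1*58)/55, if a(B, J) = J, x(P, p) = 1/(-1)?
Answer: -57/55 ≈ -1.0364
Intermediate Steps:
x(P, p) = -1 (x(P, p) = 1*(-1) = -1)
(a(x(-3, 5), 1) - 1*58)/55 = (1 - 1*58)/55 = (1 - 58)/55 = (1/55)*(-57) = -57/55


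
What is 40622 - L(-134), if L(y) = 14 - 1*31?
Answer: 40639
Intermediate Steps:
L(y) = -17 (L(y) = 14 - 31 = -17)
40622 - L(-134) = 40622 - 1*(-17) = 40622 + 17 = 40639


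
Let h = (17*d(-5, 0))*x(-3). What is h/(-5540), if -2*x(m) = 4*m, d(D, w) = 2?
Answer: -51/1385 ≈ -0.036823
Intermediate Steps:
x(m) = -2*m
h = 204 (h = (17*2)*(-2*(-3)) = 34*6 = 204)
h/(-5540) = 204/(-5540) = 204*(-1/5540) = -51/1385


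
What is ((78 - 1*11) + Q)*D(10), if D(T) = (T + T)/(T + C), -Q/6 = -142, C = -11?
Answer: -18380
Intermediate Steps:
Q = 852 (Q = -6*(-142) = 852)
D(T) = 2*T/(-11 + T) (D(T) = (T + T)/(T - 11) = (2*T)/(-11 + T) = 2*T/(-11 + T))
((78 - 1*11) + Q)*D(10) = ((78 - 1*11) + 852)*(2*10/(-11 + 10)) = ((78 - 11) + 852)*(2*10/(-1)) = (67 + 852)*(2*10*(-1)) = 919*(-20) = -18380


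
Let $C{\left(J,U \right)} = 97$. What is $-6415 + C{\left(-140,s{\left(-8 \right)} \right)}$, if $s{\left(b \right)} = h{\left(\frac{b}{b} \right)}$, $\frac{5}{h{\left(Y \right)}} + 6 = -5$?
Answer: $-6318$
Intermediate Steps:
$h{\left(Y \right)} = - \frac{5}{11}$ ($h{\left(Y \right)} = \frac{5}{-6 - 5} = \frac{5}{-11} = 5 \left(- \frac{1}{11}\right) = - \frac{5}{11}$)
$s{\left(b \right)} = - \frac{5}{11}$
$-6415 + C{\left(-140,s{\left(-8 \right)} \right)} = -6415 + 97 = -6318$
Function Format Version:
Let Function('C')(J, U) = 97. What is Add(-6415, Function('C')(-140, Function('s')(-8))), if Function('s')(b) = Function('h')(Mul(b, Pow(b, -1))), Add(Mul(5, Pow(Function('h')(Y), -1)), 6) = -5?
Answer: -6318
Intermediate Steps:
Function('h')(Y) = Rational(-5, 11) (Function('h')(Y) = Mul(5, Pow(Add(-6, -5), -1)) = Mul(5, Pow(-11, -1)) = Mul(5, Rational(-1, 11)) = Rational(-5, 11))
Function('s')(b) = Rational(-5, 11)
Add(-6415, Function('C')(-140, Function('s')(-8))) = Add(-6415, 97) = -6318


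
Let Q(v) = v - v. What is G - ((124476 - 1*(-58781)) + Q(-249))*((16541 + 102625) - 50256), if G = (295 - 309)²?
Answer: -12628239674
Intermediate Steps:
Q(v) = 0
G = 196 (G = (-14)² = 196)
G - ((124476 - 1*(-58781)) + Q(-249))*((16541 + 102625) - 50256) = 196 - ((124476 - 1*(-58781)) + 0)*((16541 + 102625) - 50256) = 196 - ((124476 + 58781) + 0)*(119166 - 50256) = 196 - (183257 + 0)*68910 = 196 - 183257*68910 = 196 - 1*12628239870 = 196 - 12628239870 = -12628239674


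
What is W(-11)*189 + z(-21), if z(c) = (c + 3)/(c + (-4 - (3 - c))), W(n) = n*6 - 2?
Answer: -629730/49 ≈ -12852.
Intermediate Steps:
W(n) = -2 + 6*n (W(n) = 6*n - 2 = -2 + 6*n)
z(c) = (3 + c)/(-7 + 2*c) (z(c) = (3 + c)/(c + (-4 + (-3 + c))) = (3 + c)/(c + (-7 + c)) = (3 + c)/(-7 + 2*c))
W(-11)*189 + z(-21) = (-2 + 6*(-11))*189 + (3 - 21)/(-7 + 2*(-21)) = (-2 - 66)*189 - 18/(-7 - 42) = -68*189 - 18/(-49) = -12852 - 1/49*(-18) = -12852 + 18/49 = -629730/49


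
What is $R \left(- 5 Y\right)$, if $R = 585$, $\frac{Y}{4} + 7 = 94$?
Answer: $-1017900$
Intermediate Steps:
$Y = 348$ ($Y = -28 + 4 \cdot 94 = -28 + 376 = 348$)
$R \left(- 5 Y\right) = 585 \left(\left(-5\right) 348\right) = 585 \left(-1740\right) = -1017900$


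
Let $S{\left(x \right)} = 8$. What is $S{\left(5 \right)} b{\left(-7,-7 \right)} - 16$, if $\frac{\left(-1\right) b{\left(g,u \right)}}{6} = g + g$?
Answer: $656$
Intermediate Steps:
$b{\left(g,u \right)} = - 12 g$ ($b{\left(g,u \right)} = - 6 \left(g + g\right) = - 6 \cdot 2 g = - 12 g$)
$S{\left(5 \right)} b{\left(-7,-7 \right)} - 16 = 8 \left(\left(-12\right) \left(-7\right)\right) - 16 = 8 \cdot 84 - 16 = 672 - 16 = 656$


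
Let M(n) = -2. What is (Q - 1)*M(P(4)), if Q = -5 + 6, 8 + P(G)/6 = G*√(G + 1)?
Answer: 0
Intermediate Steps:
P(G) = -48 + 6*G*√(1 + G) (P(G) = -48 + 6*(G*√(G + 1)) = -48 + 6*(G*√(1 + G)) = -48 + 6*G*√(1 + G))
Q = 1
(Q - 1)*M(P(4)) = (1 - 1)*(-2) = 0*(-2) = 0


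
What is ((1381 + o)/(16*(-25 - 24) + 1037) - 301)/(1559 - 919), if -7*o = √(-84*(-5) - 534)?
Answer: -18693/40480 - I*√114/1133440 ≈ -0.46178 - 9.4201e-6*I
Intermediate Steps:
o = -I*√114/7 (o = -√(-84*(-5) - 534)/7 = -√(420 - 534)/7 = -I*√114/7 ≈ -1.5253*I)
((1381 + o)/(16*(-25 - 24) + 1037) - 301)/(1559 - 919) = ((1381 - I*√114/7)/(16*(-25 - 24) + 1037) - 301)/(1559 - 919) = ((1381 - I*√114/7)/(16*(-49) + 1037) - 301)/640 = ((1381 - I*√114/7)/(-784 + 1037) - 301)*(1/640) = ((1381 - I*√114/7)/253 - 301)*(1/640) = ((1381 - I*√114/7)*(1/253) - 301)*(1/640) = ((1381/253 - I*√114/1771) - 301)*(1/640) = (-74772/253 - I*√114/1771)*(1/640) = -18693/40480 - I*√114/1133440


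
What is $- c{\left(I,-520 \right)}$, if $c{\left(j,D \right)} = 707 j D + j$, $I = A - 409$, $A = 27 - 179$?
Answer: $-206245479$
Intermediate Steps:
$A = -152$
$I = -561$ ($I = -152 - 409 = -561$)
$c{\left(j,D \right)} = j + 707 D j$ ($c{\left(j,D \right)} = 707 D j + j = j + 707 D j$)
$- c{\left(I,-520 \right)} = - \left(-561\right) \left(1 + 707 \left(-520\right)\right) = - \left(-561\right) \left(1 - 367640\right) = - \left(-561\right) \left(-367639\right) = \left(-1\right) 206245479 = -206245479$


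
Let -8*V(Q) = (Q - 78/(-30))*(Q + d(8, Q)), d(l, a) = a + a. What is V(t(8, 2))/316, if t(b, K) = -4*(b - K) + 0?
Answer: -963/1580 ≈ -0.60949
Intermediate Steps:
d(l, a) = 2*a
t(b, K) = -4*b + 4*K (t(b, K) = (-4*b + 4*K) + 0 = -4*b + 4*K)
V(Q) = -3*Q*(13/5 + Q)/8 (V(Q) = -(Q - 78/(-30))*(Q + 2*Q)/8 = -(Q - 78*(-1/30))*3*Q/8 = -(Q + 13/5)*3*Q/8 = -(13/5 + Q)*3*Q/8 = -3*Q*(13/5 + Q)/8)
V(t(8, 2))/316 = (3*(-4*8 + 4*2)*(-13 - 5*(-4*8 + 4*2))/40)/316 = (3*(-32 + 8)*(-13 - 5*(-32 + 8))/40)*(1/316) = ((3/40)*(-24)*(-13 - 5*(-24)))*(1/316) = ((3/40)*(-24)*(-13 + 120))*(1/316) = ((3/40)*(-24)*107)*(1/316) = -963/5*1/316 = -963/1580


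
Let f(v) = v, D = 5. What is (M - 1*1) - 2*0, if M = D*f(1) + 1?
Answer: 5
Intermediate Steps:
M = 6 (M = 5*1 + 1 = 5 + 1 = 6)
(M - 1*1) - 2*0 = (6 - 1*1) - 2*0 = (6 - 1) + 0 = 5 + 0 = 5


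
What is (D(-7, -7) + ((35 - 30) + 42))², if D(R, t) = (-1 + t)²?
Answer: 12321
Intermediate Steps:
(D(-7, -7) + ((35 - 30) + 42))² = ((-1 - 7)² + ((35 - 30) + 42))² = ((-8)² + (5 + 42))² = (64 + 47)² = 111² = 12321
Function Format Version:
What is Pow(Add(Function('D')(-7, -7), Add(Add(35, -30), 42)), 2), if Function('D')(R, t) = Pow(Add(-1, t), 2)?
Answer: 12321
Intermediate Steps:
Pow(Add(Function('D')(-7, -7), Add(Add(35, -30), 42)), 2) = Pow(Add(Pow(Add(-1, -7), 2), Add(Add(35, -30), 42)), 2) = Pow(Add(Pow(-8, 2), Add(5, 42)), 2) = Pow(Add(64, 47), 2) = Pow(111, 2) = 12321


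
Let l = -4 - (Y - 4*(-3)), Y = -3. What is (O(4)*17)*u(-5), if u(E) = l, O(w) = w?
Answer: -884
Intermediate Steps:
l = -13 (l = -4 - (-3 - 4*(-3)) = -4 - (-3 + 12) = -4 - 1*9 = -4 - 9 = -13)
u(E) = -13
(O(4)*17)*u(-5) = (4*17)*(-13) = 68*(-13) = -884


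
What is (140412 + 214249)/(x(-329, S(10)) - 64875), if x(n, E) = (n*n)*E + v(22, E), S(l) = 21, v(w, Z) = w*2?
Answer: 354661/2208230 ≈ 0.16061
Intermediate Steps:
v(w, Z) = 2*w
x(n, E) = 44 + E*n² (x(n, E) = (n*n)*E + 2*22 = n²*E + 44 = E*n² + 44 = 44 + E*n²)
(140412 + 214249)/(x(-329, S(10)) - 64875) = (140412 + 214249)/((44 + 21*(-329)²) - 64875) = 354661/((44 + 21*108241) - 64875) = 354661/((44 + 2273061) - 64875) = 354661/(2273105 - 64875) = 354661/2208230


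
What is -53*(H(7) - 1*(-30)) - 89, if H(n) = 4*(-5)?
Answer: -619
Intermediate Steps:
H(n) = -20
-53*(H(7) - 1*(-30)) - 89 = -53*(-20 - 1*(-30)) - 89 = -53*(-20 + 30) - 89 = -53*10 - 89 = -530 - 89 = -619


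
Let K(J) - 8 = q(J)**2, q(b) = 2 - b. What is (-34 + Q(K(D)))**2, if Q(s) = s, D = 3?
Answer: 625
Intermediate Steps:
K(J) = 8 + (2 - J)**2
(-34 + Q(K(D)))**2 = (-34 + (8 + (-2 + 3)**2))**2 = (-34 + (8 + 1**2))**2 = (-34 + (8 + 1))**2 = (-34 + 9)**2 = (-25)**2 = 625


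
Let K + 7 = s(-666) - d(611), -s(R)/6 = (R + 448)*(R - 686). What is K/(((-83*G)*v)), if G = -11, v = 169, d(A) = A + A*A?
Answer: -2142355/154297 ≈ -13.885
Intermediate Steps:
s(R) = -6*(-686 + R)*(448 + R) (s(R) = -6*(R + 448)*(R - 686) = -6*(448 + R)*(-686 + R) = -6*(-686 + R)*(448 + R))
d(A) = A + A²
K = -2142355 (K = -7 + ((1843968 - 6*(-666)² + 1428*(-666)) - 611*(1 + 611)) = -7 + ((1843968 - 6*443556 - 951048) - 611*612) = -7 + ((1843968 - 2661336 - 951048) - 1*373932) = -7 + (-1768416 - 373932) = -7 - 2142348 = -2142355)
K/(((-83*G)*v)) = -2142355/(-83*(-11)*169) = -2142355/(913*169) = -2142355/154297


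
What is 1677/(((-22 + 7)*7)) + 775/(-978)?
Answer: -573827/34230 ≈ -16.764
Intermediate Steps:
1677/(((-22 + 7)*7)) + 775/(-978) = 1677/((-15*7)) + 775*(-1/978) = 1677/(-105) - 775/978 = 1677*(-1/105) - 775/978 = -559/35 - 775/978 = -573827/34230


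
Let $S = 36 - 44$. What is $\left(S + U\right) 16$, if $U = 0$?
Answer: $-128$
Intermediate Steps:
$S = -8$ ($S = 36 - 44 = -8$)
$\left(S + U\right) 16 = \left(-8 + 0\right) 16 = \left(-8\right) 16 = -128$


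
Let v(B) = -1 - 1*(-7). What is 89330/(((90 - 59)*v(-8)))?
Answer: 44665/93 ≈ 480.27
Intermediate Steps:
v(B) = 6 (v(B) = -1 + 7 = 6)
89330/(((90 - 59)*v(-8))) = 89330/(((90 - 59)*6)) = 89330/((31*6)) = 89330/186 = 89330*(1/186) = 44665/93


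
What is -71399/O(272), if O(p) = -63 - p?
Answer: 71399/335 ≈ 213.13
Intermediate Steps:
-71399/O(272) = -71399/(-63 - 1*272) = -71399/(-63 - 272) = -71399/(-335) = -71399*(-1/335) = 71399/335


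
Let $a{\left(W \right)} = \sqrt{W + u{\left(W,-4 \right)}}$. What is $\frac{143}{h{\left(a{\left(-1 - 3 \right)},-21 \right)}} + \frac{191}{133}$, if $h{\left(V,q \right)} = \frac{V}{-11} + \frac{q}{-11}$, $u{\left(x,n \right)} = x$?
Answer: $\frac{4479148}{59717} + \frac{3146 i \sqrt{2}}{449} \approx 75.006 + 9.909 i$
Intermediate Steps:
$a{\left(W \right)} = \sqrt{2} \sqrt{W}$ ($a{\left(W \right)} = \sqrt{W + W} = \sqrt{2 W} = \sqrt{2} \sqrt{W}$)
$h{\left(V,q \right)} = - \frac{V}{11} - \frac{q}{11}$ ($h{\left(V,q \right)} = V \left(- \frac{1}{11}\right) + q \left(- \frac{1}{11}\right) = - \frac{V}{11} - \frac{q}{11}$)
$\frac{143}{h{\left(a{\left(-1 - 3 \right)},-21 \right)}} + \frac{191}{133} = \frac{143}{- \frac{\sqrt{2} \sqrt{-1 - 3}}{11} - - \frac{21}{11}} + \frac{191}{133} = \frac{143}{- \frac{\sqrt{2} \sqrt{-1 - 3}}{11} + \frac{21}{11}} + 191 \cdot \frac{1}{133} = \frac{143}{- \frac{\sqrt{2} \sqrt{-4}}{11} + \frac{21}{11}} + \frac{191}{133} = \frac{143}{- \frac{\sqrt{2} \cdot 2 i}{11} + \frac{21}{11}} + \frac{191}{133} = \frac{143}{- \frac{2 i \sqrt{2}}{11} + \frac{21}{11}} + \frac{191}{133} = \frac{143}{\frac{21}{11} - \frac{2 i \sqrt{2}}{11}} + \frac{191}{133} = \frac{191}{133} + \frac{143}{\frac{21}{11} - \frac{2 i \sqrt{2}}{11}}$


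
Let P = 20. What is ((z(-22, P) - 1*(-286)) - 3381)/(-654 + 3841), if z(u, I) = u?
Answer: -3117/3187 ≈ -0.97804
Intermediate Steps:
((z(-22, P) - 1*(-286)) - 3381)/(-654 + 3841) = ((-22 - 1*(-286)) - 3381)/(-654 + 3841) = ((-22 + 286) - 3381)/3187 = (264 - 3381)*(1/3187) = -3117*1/3187 = -3117/3187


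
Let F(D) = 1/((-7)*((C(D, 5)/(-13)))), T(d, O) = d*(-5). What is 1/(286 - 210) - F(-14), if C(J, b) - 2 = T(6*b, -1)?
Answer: 253/9842 ≈ 0.025706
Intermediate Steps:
T(d, O) = -5*d
C(J, b) = 2 - 30*b
F(D) = -13/1036 (F(D) = 1/((-7)*(((2 - 30*5)/(-13)))) = -(-13/(2 - 150))/7 = -1/(7*((-148*(-1/13)))) = -1/(7*148/13) = -1/7*13/148 = -13/1036)
1/(286 - 210) - F(-14) = 1/(286 - 210) - 1*(-13/1036) = 1/76 + 13/1036 = 253/9842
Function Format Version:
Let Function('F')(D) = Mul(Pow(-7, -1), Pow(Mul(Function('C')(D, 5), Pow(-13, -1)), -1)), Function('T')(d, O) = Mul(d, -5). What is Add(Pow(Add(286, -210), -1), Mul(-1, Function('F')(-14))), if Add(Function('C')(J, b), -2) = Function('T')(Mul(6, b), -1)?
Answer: Rational(253, 9842) ≈ 0.025706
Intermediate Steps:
Function('T')(d, O) = Mul(-5, d)
Function('C')(J, b) = Add(2, Mul(-30, b)) (Function('C')(J, b) = Add(2, Mul(-5, Mul(6, b))) = Add(2, Mul(-30, b)))
Function('F')(D) = Rational(-13, 1036) (Function('F')(D) = Mul(Pow(-7, -1), Pow(Mul(Add(2, Mul(-30, 5)), Pow(-13, -1)), -1)) = Mul(Rational(-1, 7), Pow(Mul(Add(2, -150), Rational(-1, 13)), -1)) = Mul(Rational(-1, 7), Pow(Mul(-148, Rational(-1, 13)), -1)) = Mul(Rational(-1, 7), Pow(Rational(148, 13), -1)) = Mul(Rational(-1, 7), Rational(13, 148)) = Rational(-13, 1036))
Add(Pow(Add(286, -210), -1), Mul(-1, Function('F')(-14))) = Add(Pow(Add(286, -210), -1), Mul(-1, Rational(-13, 1036))) = Add(Pow(76, -1), Rational(13, 1036)) = Add(Rational(1, 76), Rational(13, 1036)) = Rational(253, 9842)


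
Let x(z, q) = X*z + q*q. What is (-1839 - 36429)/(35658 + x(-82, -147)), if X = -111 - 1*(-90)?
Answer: -12756/19663 ≈ -0.64873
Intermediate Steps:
X = -21 (X = -111 + 90 = -21)
x(z, q) = q² - 21*z (x(z, q) = -21*z + q*q = -21*z + q² = q² - 21*z)
(-1839 - 36429)/(35658 + x(-82, -147)) = (-1839 - 36429)/(35658 + ((-147)² - 21*(-82))) = -38268/(35658 + (21609 + 1722)) = -38268/(35658 + 23331) = -38268/58989 = -38268*1/58989 = -12756/19663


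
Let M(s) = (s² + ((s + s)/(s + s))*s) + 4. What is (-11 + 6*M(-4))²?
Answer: 7225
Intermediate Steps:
M(s) = 4 + s + s² (M(s) = (s² + ((2*s)/((2*s)))*s) + 4 = (s² + ((2*s)*(1/(2*s)))*s) + 4 = (s² + 1*s) + 4 = (s² + s) + 4 = (s + s²) + 4 = 4 + s + s²)
(-11 + 6*M(-4))² = (-11 + 6*(4 - 4 + (-4)²))² = (-11 + 6*(4 - 4 + 16))² = (-11 + 6*16)² = (-11 + 96)² = 85² = 7225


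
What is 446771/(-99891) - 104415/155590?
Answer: -15988643731/3108408138 ≈ -5.1437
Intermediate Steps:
446771/(-99891) - 104415/155590 = 446771*(-1/99891) - 104415*1/155590 = -446771/99891 - 20883/31118 = -15988643731/3108408138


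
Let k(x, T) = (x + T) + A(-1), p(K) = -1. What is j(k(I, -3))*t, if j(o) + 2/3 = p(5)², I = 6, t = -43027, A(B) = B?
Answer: -43027/3 ≈ -14342.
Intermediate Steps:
k(x, T) = -1 + T + x (k(x, T) = (x + T) - 1 = (T + x) - 1 = -1 + T + x)
j(o) = ⅓ (j(o) = -⅔ + (-1)² = -⅔ + 1 = ⅓)
j(k(I, -3))*t = (⅓)*(-43027) = -43027/3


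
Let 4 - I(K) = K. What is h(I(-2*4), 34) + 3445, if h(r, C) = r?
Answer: 3457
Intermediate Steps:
I(K) = 4 - K
h(I(-2*4), 34) + 3445 = (4 - (-2)*4) + 3445 = (4 - 1*(-8)) + 3445 = (4 + 8) + 3445 = 12 + 3445 = 3457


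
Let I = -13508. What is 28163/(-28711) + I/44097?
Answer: -1629731999/1266068967 ≈ -1.2872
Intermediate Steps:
28163/(-28711) + I/44097 = 28163/(-28711) - 13508/44097 = 28163*(-1/28711) - 13508*1/44097 = -28163/28711 - 13508/44097 = -1629731999/1266068967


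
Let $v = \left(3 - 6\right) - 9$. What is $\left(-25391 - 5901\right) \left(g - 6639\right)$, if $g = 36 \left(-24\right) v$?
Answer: $-116687868$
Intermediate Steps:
$v = -12$ ($v = -3 - 9 = -12$)
$g = 10368$ ($g = 36 \left(-24\right) \left(-12\right) = \left(-864\right) \left(-12\right) = 10368$)
$\left(-25391 - 5901\right) \left(g - 6639\right) = \left(-25391 - 5901\right) \left(10368 - 6639\right) = \left(-31292\right) 3729 = -116687868$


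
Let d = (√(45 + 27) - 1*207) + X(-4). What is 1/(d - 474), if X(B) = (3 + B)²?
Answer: -85/57791 - 3*√2/231164 ≈ -0.0014892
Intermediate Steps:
d = -206 + 6*√2 (d = (√(45 + 27) - 1*207) + (3 - 4)² = (√72 - 207) + (-1)² = (6*√2 - 207) + 1 = (-207 + 6*√2) + 1 = -206 + 6*√2 ≈ -197.51)
1/(d - 474) = 1/((-206 + 6*√2) - 474) = 1/(-680 + 6*√2)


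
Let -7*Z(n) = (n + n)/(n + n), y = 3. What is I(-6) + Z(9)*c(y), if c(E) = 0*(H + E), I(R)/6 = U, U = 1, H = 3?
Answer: 6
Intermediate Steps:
I(R) = 6 (I(R) = 6*1 = 6)
Z(n) = -1/7 (Z(n) = -(n + n)/(7*(n + n)) = -2*n/(7*(2*n)) = -2*n*1/(2*n)/7 = -1/7*1 = -1/7)
c(E) = 0 (c(E) = 0*(3 + E) = 0)
I(-6) + Z(9)*c(y) = 6 - 1/7*0 = 6 + 0 = 6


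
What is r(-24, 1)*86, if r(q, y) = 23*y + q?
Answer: -86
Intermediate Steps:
r(q, y) = q + 23*y
r(-24, 1)*86 = (-24 + 23*1)*86 = (-24 + 23)*86 = -1*86 = -86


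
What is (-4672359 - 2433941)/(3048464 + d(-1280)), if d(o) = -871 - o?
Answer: -7106300/3048873 ≈ -2.3308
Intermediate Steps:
(-4672359 - 2433941)/(3048464 + d(-1280)) = (-4672359 - 2433941)/(3048464 + (-871 - 1*(-1280))) = -7106300/(3048464 + (-871 + 1280)) = -7106300/(3048464 + 409) = -7106300/3048873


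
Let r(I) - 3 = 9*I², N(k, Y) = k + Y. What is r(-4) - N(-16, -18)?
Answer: 181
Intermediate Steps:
N(k, Y) = Y + k
r(I) = 3 + 9*I²
r(-4) - N(-16, -18) = (3 + 9*(-4)²) - (-18 - 16) = (3 + 9*16) - 1*(-34) = (3 + 144) + 34 = 147 + 34 = 181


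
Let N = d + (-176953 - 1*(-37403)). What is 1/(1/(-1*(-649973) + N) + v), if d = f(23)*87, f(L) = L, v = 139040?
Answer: 512424/71247432961 ≈ 7.1922e-6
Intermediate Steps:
d = 2001 (d = 23*87 = 2001)
N = -137549 (N = 2001 + (-176953 - 1*(-37403)) = 2001 + (-176953 + 37403) = 2001 - 139550 = -137549)
1/(1/(-1*(-649973) + N) + v) = 1/(1/(-1*(-649973) - 137549) + 139040) = 1/(1/(649973 - 137549) + 139040) = 1/(1/512424 + 139040) = 1/(71247432961/512424) = 512424/71247432961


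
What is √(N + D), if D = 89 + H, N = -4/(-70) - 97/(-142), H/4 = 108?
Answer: √12887453530/4970 ≈ 22.842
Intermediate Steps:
H = 432 (H = 4*108 = 432)
N = 3679/4970 (N = -4*(-1/70) - 97*(-1/142) = 2/35 + 97/142 = 3679/4970 ≈ 0.74024)
D = 521 (D = 89 + 432 = 521)
√(N + D) = √(3679/4970 + 521) = √(2593049/4970) = √12887453530/4970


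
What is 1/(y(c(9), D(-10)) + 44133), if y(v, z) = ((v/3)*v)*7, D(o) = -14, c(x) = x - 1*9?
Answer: 1/44133 ≈ 2.2659e-5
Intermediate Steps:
c(x) = -9 + x (c(x) = x - 9 = -9 + x)
y(v, z) = 7*v**2/3 (y(v, z) = ((v*(1/3))*v)*7 = ((v/3)*v)*7 = (v**2/3)*7 = 7*v**2/3)
1/(y(c(9), D(-10)) + 44133) = 1/(7*(-9 + 9)**2/3 + 44133) = 1/((7/3)*0**2 + 44133) = 1/((7/3)*0 + 44133) = 1/(0 + 44133) = 1/44133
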